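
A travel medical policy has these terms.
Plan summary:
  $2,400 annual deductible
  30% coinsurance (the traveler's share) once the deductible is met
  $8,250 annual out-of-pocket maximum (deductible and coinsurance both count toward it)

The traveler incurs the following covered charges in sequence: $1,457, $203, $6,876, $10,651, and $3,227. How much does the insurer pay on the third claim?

#1 ($1,457): entire amount goes to the deductible. Traveler pays $1,457; OOP now $1,457. Plan pays $1,457 − $1,457 = $0.
#2 ($203): all of it applies to the deductible. Traveler owes $203 (running OOP $1,660). Plan pays $203 − $203 = $0.
#3 ($6,876): $740 to deductible, leaving $6,136; 30% of $6,136 = $1,840.80. Traveler owes $2,580.80 (running OOP $4,240.80). Plan pays $6,876 − $2,580.80 = $4,295.20.

$4,295.20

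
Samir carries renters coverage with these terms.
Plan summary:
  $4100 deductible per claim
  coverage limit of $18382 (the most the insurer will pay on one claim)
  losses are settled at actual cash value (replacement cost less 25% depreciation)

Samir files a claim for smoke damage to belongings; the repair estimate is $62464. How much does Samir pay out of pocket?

$44082

Actual cash value after 25% depreciation: $62464 × 75% = $46848.
After the deductible, $46848 − $4100 = $42748 remains.
Since $42748 > $18382, the payout is capped at $18382.
The tenant bears the rest of the original loss: $62464 − $18382 = $44082.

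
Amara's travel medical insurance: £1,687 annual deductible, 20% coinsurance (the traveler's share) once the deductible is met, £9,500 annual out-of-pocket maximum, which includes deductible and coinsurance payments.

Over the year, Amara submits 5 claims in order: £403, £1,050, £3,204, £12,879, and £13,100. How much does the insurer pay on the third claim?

Claim 1 — £403: all of it applies to the deductible. Cost to traveler: £403. OOP to date £403. Plan pays £403 − £403 = £0.
Claim 2 — £1,050: all of it applies to the deductible. Cost to traveler: £1,050. OOP to date £1,453. Plan pays £1,050 − £1,050 = £0.
Claim 3 — £3,204: £234 finishes the deductible; £2,970 goes to coinsurance; coinsurance £2,970 × 20% = £594. Traveler owes £828 (running OOP £2,281). Insurer: £3,204 − £828 = £2,376.

£2,376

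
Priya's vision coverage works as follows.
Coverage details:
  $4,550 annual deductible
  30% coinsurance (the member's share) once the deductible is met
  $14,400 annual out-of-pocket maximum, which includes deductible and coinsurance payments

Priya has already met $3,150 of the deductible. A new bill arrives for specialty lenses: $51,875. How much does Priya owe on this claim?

$11,250

Deductible still to meet: $4,550 − $3,150 = $1,400.
After the $1,400 deductible portion, $51,875 − $1,400 = $50,475 is subject to coinsurance.
30% of $50,475 = $15,142.50 falls to the member.
That puts the member's cost at $1,400 + $15,142.50 = $16,542.50 before any cap.
That would bring total out-of-pocket to $19,692.50, past the $14,400 cap. The member is capped at $14,400 − $3,150 = $11,250 on this claim.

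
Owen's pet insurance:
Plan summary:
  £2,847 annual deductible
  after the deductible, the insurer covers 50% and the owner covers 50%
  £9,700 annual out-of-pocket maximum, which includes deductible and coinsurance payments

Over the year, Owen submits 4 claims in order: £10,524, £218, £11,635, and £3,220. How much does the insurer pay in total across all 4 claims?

#1 (£10,524): deductible takes £2,847, £7,677 remains; 50% of £7,677 = £3,838.50. Owner pays £6,685.50; OOP now £6,685.50. Insurer: £10,524 − £6,685.50 = £3,838.50.
#2 (£218): deductible already satisfied, so owner's share is 50% × £218 = £109. Owner pays £109; OOP now £6,794.50. Insurer: £218 − £109 = £109.
#3 (£11,635): deductible met; 50% of £11,635 = £5,817.50. OOP would hit £12,612 > £9,700, so the cap limits the owner to £9,700 − £6,794.50 = £2,905.50. Plan pays £11,635 − £2,905.50 = £8,729.50.
#4 (£3,220): deductible already satisfied, so owner's share is 50% × £3,220 = £1,610. That would push OOP to £11,310, over the £9,700 cap, so owner pays £9,700 − £9,700 = £0. Plan pays £3,220 − £0 = £3,220.
Insurer total: £3,838.50 + £109 + £8,729.50 + £3,220 = £15,897.

£15,897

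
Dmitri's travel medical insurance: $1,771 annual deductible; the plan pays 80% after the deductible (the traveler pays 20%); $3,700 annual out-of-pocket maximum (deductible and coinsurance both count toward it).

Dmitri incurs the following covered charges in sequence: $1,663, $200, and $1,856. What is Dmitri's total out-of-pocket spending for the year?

$2,160.60

#1 ($1,663): entire amount goes to the deductible. Traveler pays $1,663; OOP now $1,663.
#2 ($200): deductible takes $108, $92 remains; coinsurance $92 × 20% = $18.40. Traveler owes $126.40 (running OOP $1,789.40).
#3 ($1,856): deductible met; 20% of $1,856 = $371.20. Cost to traveler: $371.20. OOP to date $2,160.60.
Total paid by the traveler: $1,663 + $126.40 + $371.20 = $2,160.60.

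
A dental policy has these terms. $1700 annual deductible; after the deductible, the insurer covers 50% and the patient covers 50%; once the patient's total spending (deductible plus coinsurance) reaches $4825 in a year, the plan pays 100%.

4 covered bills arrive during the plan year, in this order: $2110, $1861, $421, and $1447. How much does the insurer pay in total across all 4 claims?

Claim 1 — $2110: deductible takes $1700, $410 remains; coinsurance $410 × 50% = $205. Patient pays $1905; OOP now $1905. Plan pays $2110 − $1905 = $205.
Claim 2 — $1861: deductible met; 50% of $1861 = $930.50. Patient owes $930.50 (running OOP $2835.50). Plan pays $1861 − $930.50 = $930.50.
Claim 3 — $421: deductible met; 50% of $421 = $210.50. Patient pays $210.50; OOP now $3046. Plan pays $421 − $210.50 = $210.50.
Claim 4 — $1447: deductible met; 50% of $1447 = $723.50. Patient pays $723.50; OOP now $3769.50. Plan pays $1447 − $723.50 = $723.50.
Insurer total: $205 + $930.50 + $210.50 + $723.50 = $2069.50.

$2069.50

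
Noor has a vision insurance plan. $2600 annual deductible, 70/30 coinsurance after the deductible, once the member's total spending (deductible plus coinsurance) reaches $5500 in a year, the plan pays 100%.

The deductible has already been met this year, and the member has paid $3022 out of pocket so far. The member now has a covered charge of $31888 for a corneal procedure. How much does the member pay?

$2478

With the deductible met, the entire $31888 is subject to coinsurance.
30% of $31888 = $9566.40 falls to the member.
Year-to-date out-of-pocket would reach $3022 + $9566.40 = $12588.40, above the $5500 maximum, so the member pays only $5500 − $3022 = $2478.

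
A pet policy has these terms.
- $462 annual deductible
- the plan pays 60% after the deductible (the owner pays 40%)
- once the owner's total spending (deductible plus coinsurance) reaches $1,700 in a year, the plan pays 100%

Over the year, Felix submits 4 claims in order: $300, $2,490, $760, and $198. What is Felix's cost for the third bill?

$304

#1 ($300): entire amount goes to the deductible. Owner owes $300 (running OOP $300).
#2 ($2,490): $162 to deductible, leaving $2,328; owner's 40% is $931.20. Owner owes $1,093.20 (running OOP $1,393.20).
#3 ($760): deductible met; 40% of $760 = $304. Cost to owner: $304. OOP to date $1,697.20.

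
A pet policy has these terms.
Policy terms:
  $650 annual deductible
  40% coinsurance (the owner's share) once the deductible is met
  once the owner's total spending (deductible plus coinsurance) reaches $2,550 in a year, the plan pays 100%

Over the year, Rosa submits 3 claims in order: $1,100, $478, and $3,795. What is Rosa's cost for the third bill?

$1,518

Claim 1 ($1,100): $650 finishes the deductible; $450 goes to coinsurance; 40% of $450 = $180. Owner pays $830; OOP now $830.
Claim 2 ($478): deductible met; 40% of $478 = $191.20. Cost to owner: $191.20. OOP to date $1,021.20.
Claim 3 ($3,795): deductible met; 40% of $3,795 = $1,518. Owner owes $1,518 (running OOP $2,539.20).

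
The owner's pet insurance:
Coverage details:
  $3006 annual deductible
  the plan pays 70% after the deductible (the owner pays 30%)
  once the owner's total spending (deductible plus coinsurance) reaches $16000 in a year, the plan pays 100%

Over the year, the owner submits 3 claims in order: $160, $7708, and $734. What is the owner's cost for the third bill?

#1 ($160): entire amount goes to the deductible. Owner pays $160; OOP now $160.
#2 ($7708): deductible takes $2846, $4862 remains; owner's 30% is $1458.60. Owner pays $4304.60; OOP now $4464.60.
#3 ($734): 30% coinsurance on $734 = $220.20. Cost to owner: $220.20. OOP to date $4684.80.

$220.20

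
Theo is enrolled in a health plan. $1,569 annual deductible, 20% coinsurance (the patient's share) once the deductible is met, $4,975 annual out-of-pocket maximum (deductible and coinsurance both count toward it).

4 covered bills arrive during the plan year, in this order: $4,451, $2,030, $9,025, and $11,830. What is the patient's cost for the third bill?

$1,805

Claim 1 — $4,451: $1,569 finishes the deductible; $2,882 goes to coinsurance; 20% of $2,882 = $576.40. Cost to patient: $2,145.40. OOP to date $2,145.40.
Claim 2 — $2,030: deductible already satisfied, so patient's share is 20% × $2,030 = $406. Patient pays $406; OOP now $2,551.40.
Claim 3 — $9,025: deductible already satisfied, so patient's share is 20% × $9,025 = $1,805. Patient owes $1,805 (running OOP $4,356.40).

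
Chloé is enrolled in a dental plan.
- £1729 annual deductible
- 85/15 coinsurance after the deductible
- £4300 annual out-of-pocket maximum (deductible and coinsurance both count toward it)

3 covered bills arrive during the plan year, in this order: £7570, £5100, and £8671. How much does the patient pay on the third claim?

£929.85

Claim 1 (£7570): £1729 finishes the deductible; £5841 goes to coinsurance; coinsurance £5841 × 15% = £876.15. Patient owes £2605.15 (running OOP £2605.15).
Claim 2 (£5100): deductible met; 15% of £5100 = £765. Patient owes £765 (running OOP £3370.15).
Claim 3 (£8671): 15% coinsurance on £8671 = £1300.65. That would push OOP to £4670.80, over the £4300 cap, so patient pays £4300 − £3370.15 = £929.85.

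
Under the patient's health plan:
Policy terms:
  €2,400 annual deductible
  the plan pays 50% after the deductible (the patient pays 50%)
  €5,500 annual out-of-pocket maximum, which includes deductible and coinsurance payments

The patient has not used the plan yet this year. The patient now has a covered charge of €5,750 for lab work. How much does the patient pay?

€4,075

The full €2,400 deductible is still open; €2,400 of this bill applies to it.
After the €2,400 deductible portion, €5,750 − €2,400 = €3,350 is subject to coinsurance.
Patient's 50% share of €3,350 is €1,675.
Patient responsibility before any cap: €2,400 + €1,675 = €4,075.
Total out-of-pocket so far would be €0 + €4,075 = €4,075, below the €5,500 cap — no reduction.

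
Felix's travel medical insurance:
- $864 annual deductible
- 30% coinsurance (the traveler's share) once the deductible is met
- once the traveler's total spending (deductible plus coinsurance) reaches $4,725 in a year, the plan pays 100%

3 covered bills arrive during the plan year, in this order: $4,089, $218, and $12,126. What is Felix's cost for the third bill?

Claim 1 — $4,089: deductible takes $864, $3,225 remains; traveler's 30% is $967.50. Cost to traveler: $1,831.50. OOP to date $1,831.50.
Claim 2 — $218: 30% coinsurance on $218 = $65.40. Cost to traveler: $65.40. OOP to date $1,896.90.
Claim 3 — $12,126: deductible met; 30% of $12,126 = $3,637.80. OOP would hit $5,534.70 > $4,725, so the cap limits the traveler to $4,725 − $1,896.90 = $2,828.10.

$2,828.10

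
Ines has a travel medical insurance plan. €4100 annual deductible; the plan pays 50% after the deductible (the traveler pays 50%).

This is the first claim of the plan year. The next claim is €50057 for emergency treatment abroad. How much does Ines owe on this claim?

€27078.50

Deductible not yet touched, so the first €4100 of the bill goes to the deductible.
After the €4100 deductible portion, €50057 − €4100 = €45957 is subject to coinsurance.
Coinsurance: €45957 × 50% = €22978.50.
Traveler responsibility: €4100 + €22978.50 = €27078.50.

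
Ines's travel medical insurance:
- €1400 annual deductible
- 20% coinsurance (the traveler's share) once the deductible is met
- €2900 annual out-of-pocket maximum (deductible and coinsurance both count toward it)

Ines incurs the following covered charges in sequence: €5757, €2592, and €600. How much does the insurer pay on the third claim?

€489.80

Claim 1 (€5757): €1400 to deductible, leaving €4357; 20% of €4357 = €871.40. Traveler pays €2271.40; OOP now €2271.40. Plan pays €5757 − €2271.40 = €3485.60.
Claim 2 (€2592): deductible met; 20% of €2592 = €518.40. Cost to traveler: €518.40. OOP to date €2789.80. Insurer: €2592 − €518.40 = €2073.60.
Claim 3 (€600): 20% coinsurance on €600 = €120. OOP would hit €2909.80 > €2900, so the cap limits the traveler to €2900 − €2789.80 = €110.20. Insurer: €600 − €110.20 = €489.80.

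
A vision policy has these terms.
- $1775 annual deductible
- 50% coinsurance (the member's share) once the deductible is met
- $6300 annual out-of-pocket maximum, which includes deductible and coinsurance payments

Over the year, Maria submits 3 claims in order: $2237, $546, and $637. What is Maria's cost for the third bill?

$318.50

Claim 1 — $2237: deductible takes $1775, $462 remains; coinsurance $462 × 50% = $231. Member pays $2006; OOP now $2006.
Claim 2 — $546: deductible met; 50% of $546 = $273. Member owes $273 (running OOP $2279).
Claim 3 — $637: 50% coinsurance on $637 = $318.50. Member pays $318.50; OOP now $2597.50.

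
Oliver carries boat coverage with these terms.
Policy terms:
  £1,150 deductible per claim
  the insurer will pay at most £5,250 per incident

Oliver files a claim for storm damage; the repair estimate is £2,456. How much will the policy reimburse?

After the deductible, £2,456 − £1,150 = £1,306 remains.
£1,306 is within the £5,250 limit, so the insurer pays £1,306.

£1,306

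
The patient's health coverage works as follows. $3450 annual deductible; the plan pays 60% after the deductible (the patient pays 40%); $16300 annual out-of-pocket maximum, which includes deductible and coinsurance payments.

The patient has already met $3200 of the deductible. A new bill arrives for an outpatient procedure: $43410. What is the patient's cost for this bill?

Remaining deductible: $3450 − $3200 = $250.
After the $250 deductible portion, $43410 − $250 = $43160 is subject to coinsurance.
Coinsurance: $43160 × 40% = $17264.
Patient responsibility before any cap: $250 + $17264 = $17514.
Adding $17514 to the $3200 already spent would give $20714, which exceeds the $16300 cap; the patient pays just $16300 − $3200 = $13100.

$13100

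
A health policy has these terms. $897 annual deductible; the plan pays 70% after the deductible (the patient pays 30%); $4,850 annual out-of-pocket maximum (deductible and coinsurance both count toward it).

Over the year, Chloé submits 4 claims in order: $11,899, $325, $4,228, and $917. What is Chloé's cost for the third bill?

$554.90

Bill 1, $11,899: deductible takes $897, $11,002 remains; coinsurance $11,002 × 30% = $3,300.60. Patient pays $4,197.60; OOP now $4,197.60.
Bill 2, $325: deductible met; 30% of $325 = $97.50. Patient pays $97.50; OOP now $4,295.10.
Bill 3, $4,228: 30% coinsurance on $4,228 = $1,268.40. Adding that to $4,295.10 gives $5,563.50, past the $4,850 cap; patient pays only $4,850 − $4,295.10 = $554.90.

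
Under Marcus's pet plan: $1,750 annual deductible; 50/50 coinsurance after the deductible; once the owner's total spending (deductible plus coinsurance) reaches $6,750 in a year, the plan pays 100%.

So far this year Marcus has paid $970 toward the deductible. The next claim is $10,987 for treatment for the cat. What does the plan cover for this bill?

$5,207

$970 of the $1,750 deductible is already met, leaving $780.
That leaves $10,987 − $780 = $10,207 for coinsurance.
Owner's 50% share of $10,207 is $5,103.50.
Owner responsibility before any cap: $780 + $5,103.50 = $5,883.50.
Adding $5,883.50 to the $970 already spent would give $6,853.50, which exceeds the $6,750 cap; the owner pays just $6,750 − $970 = $5,780.
Insurer pays the balance: $10,987 − $5,780 = $5,207.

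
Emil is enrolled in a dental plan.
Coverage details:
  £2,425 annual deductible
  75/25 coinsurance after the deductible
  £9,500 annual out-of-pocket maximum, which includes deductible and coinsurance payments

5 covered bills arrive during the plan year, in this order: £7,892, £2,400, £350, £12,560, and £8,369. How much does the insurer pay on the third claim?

£262.50

Bill 1, £7,892: deductible takes £2,425, £5,467 remains; 25% of £5,467 = £1,366.75. Patient pays £3,791.75; OOP now £3,791.75. Insurer: £7,892 − £3,791.75 = £4,100.25.
Bill 2, £2,400: 25% coinsurance on £2,400 = £600. Patient owes £600 (running OOP £4,391.75). Insurer: £2,400 − £600 = £1,800.
Bill 3, £350: deductible already satisfied, so patient's share is 25% × £350 = £87.50. Patient owes £87.50 (running OOP £4,479.25). Plan pays £350 − £87.50 = £262.50.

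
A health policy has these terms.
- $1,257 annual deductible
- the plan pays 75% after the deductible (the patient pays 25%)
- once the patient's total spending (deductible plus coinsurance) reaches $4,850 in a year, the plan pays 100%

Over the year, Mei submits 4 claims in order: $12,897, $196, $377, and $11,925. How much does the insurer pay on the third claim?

$282.75

Claim 1 ($12,897): $1,257 finishes the deductible; $11,640 goes to coinsurance; patient's 25% is $2,910. Patient pays $4,167; OOP now $4,167. Plan pays $12,897 − $4,167 = $8,730.
Claim 2 ($196): deductible already satisfied, so patient's share is 25% × $196 = $49. Patient pays $49; OOP now $4,216. Plan pays $196 − $49 = $147.
Claim 3 ($377): deductible met; 25% of $377 = $94.25. Patient pays $94.25; OOP now $4,310.25. Plan pays $377 − $94.25 = $282.75.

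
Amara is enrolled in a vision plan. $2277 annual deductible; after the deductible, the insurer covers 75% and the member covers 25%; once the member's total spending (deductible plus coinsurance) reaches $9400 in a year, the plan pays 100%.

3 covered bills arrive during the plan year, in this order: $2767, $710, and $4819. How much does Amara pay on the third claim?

$1204.75

Claim 1 — $2767: $2277 finishes the deductible; $490 goes to coinsurance; coinsurance $490 × 25% = $122.50. Cost to member: $2399.50. OOP to date $2399.50.
Claim 2 — $710: 25% coinsurance on $710 = $177.50. Member pays $177.50; OOP now $2577.
Claim 3 — $4819: deductible met; 25% of $4819 = $1204.75. Cost to member: $1204.75. OOP to date $3781.75.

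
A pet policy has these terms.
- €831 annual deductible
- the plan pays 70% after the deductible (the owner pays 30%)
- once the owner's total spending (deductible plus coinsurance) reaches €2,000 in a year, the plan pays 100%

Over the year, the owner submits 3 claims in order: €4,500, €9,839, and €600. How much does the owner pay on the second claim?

€68.30

#1 (€4,500): €831 to deductible, leaving €3,669; 30% of €3,669 = €1,100.70. Owner pays €1,931.70; OOP now €1,931.70.
#2 (€9,839): 30% coinsurance on €9,839 = €2,951.70. That would push OOP to €4,883.40, over the €2,000 cap, so owner pays €2,000 − €1,931.70 = €68.30.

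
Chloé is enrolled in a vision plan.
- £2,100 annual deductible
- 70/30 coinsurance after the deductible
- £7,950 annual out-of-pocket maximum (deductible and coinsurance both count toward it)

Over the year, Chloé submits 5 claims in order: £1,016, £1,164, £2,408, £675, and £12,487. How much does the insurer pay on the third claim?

£1,685.60

Bill 1, £1,016: entire amount goes to the deductible. Member owes £1,016 (running OOP £1,016). Insurer: £1,016 − £1,016 = £0.
Bill 2, £1,164: deductible takes £1,084, £80 remains; coinsurance £80 × 30% = £24. Member pays £1,108; OOP now £2,124. Plan pays £1,164 − £1,108 = £56.
Bill 3, £2,408: deductible met; 30% of £2,408 = £722.40. Cost to member: £722.40. OOP to date £2,846.40. Insurer: £2,408 − £722.40 = £1,685.60.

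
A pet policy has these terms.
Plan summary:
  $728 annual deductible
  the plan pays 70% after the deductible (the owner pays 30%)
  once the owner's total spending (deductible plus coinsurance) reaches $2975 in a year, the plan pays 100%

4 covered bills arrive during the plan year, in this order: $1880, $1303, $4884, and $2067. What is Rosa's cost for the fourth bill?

$45.30

#1 ($1880): deductible takes $728, $1152 remains; coinsurance $1152 × 30% = $345.60. Owner owes $1073.60 (running OOP $1073.60).
#2 ($1303): 30% coinsurance on $1303 = $390.90. Cost to owner: $390.90. OOP to date $1464.50.
#3 ($4884): 30% coinsurance on $4884 = $1465.20. Owner pays $1465.20; OOP now $2929.70.
#4 ($2067): deductible already satisfied, so owner's share is 30% × $2067 = $620.10. OOP would hit $3549.80 > $2975, so the cap limits the owner to $2975 − $2929.70 = $45.30.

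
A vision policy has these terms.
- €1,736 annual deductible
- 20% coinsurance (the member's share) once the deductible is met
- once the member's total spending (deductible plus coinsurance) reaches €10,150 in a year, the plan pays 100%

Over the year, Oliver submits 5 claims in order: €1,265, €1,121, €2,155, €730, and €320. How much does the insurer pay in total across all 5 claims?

#1 (€1,265): entire amount goes to the deductible. Member owes €1,265 (running OOP €1,265). Insurer: €1,265 − €1,265 = €0.
#2 (€1,121): deductible takes €471, €650 remains; coinsurance €650 × 20% = €130. Member pays €601; OOP now €1,866. Plan pays €1,121 − €601 = €520.
#3 (€2,155): 20% coinsurance on €2,155 = €431. Cost to member: €431. OOP to date €2,297. Insurer: €2,155 − €431 = €1,724.
#4 (€730): deductible already satisfied, so member's share is 20% × €730 = €146. Member pays €146; OOP now €2,443. Insurer: €730 − €146 = €584.
#5 (€320): deductible met; 20% of €320 = €64. Member pays €64; OOP now €2,507. Insurer: €320 − €64 = €256.
Insurer total = bills − member's total = €5,591 − €2,507 = €3,084.

€3,084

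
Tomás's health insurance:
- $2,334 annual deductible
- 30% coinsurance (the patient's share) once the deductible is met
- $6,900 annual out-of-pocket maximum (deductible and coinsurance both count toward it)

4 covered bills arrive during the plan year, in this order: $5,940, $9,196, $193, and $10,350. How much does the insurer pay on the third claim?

$135.10

Bill 1, $5,940: deductible takes $2,334, $3,606 remains; 30% of $3,606 = $1,081.80. Patient pays $3,415.80; OOP now $3,415.80. Plan pays $5,940 − $3,415.80 = $2,524.20.
Bill 2, $9,196: deductible already satisfied, so patient's share is 30% × $9,196 = $2,758.80. Cost to patient: $2,758.80. OOP to date $6,174.60. Insurer: $9,196 − $2,758.80 = $6,437.20.
Bill 3, $193: deductible already satisfied, so patient's share is 30% × $193 = $57.90. Patient pays $57.90; OOP now $6,232.50. Plan pays $193 − $57.90 = $135.10.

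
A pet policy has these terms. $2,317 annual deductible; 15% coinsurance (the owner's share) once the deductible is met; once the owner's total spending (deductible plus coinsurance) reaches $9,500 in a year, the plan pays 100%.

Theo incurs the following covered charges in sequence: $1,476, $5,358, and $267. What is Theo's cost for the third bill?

Bill 1, $1,476: fully absorbed by the deductible. Owner owes $1,476 (running OOP $1,476).
Bill 2, $5,358: $841 finishes the deductible; $4,517 goes to coinsurance; owner's 15% is $677.55. Cost to owner: $1,518.55. OOP to date $2,994.55.
Bill 3, $267: 15% coinsurance on $267 = $40.05. Owner pays $40.05; OOP now $3,034.60.

$40.05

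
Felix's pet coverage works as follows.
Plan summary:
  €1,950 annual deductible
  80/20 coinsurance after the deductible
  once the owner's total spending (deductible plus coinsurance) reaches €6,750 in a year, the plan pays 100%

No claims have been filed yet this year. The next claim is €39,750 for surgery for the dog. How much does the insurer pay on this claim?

€33,000

Deductible not yet touched, so the first €1,950 of the bill goes to the deductible.
The remaining €37,800 (= €39,750 − €1,950) moves to coinsurance.
Owner's 20% share of €37,800 is €7,560.
That puts the owner's cost at €1,950 + €7,560 = €9,510 before any cap.
That would bring total out-of-pocket to €9,510, past the €6,750 cap. The owner is capped at €6,750 − €0 = €6,750 on this claim.
Insurer pays the balance: €39,750 − €6,750 = €33,000.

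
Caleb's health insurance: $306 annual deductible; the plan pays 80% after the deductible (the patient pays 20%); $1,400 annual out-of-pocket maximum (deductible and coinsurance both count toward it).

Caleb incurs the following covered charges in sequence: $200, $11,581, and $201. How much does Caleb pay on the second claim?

Claim 1 — $200: entire amount goes to the deductible. Patient pays $200; OOP now $200.
Claim 2 — $11,581: deductible takes $106, $11,475 remains; patient's 20% is $2,295. Deductible plus coinsurance: $106 + $2,295 = $2,401. That would push OOP to $2,601, over the $1,400 cap, so patient pays $1,400 − $200 = $1,200.

$1,200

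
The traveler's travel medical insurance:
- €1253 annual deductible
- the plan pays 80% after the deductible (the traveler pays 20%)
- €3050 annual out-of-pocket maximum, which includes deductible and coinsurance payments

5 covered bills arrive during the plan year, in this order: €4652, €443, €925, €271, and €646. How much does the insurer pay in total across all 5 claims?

#1 (€4652): €1253 finishes the deductible; €3399 goes to coinsurance; 20% of €3399 = €679.80. Traveler pays €1932.80; OOP now €1932.80. Plan pays €4652 − €1932.80 = €2719.20.
#2 (€443): deductible already satisfied, so traveler's share is 20% × €443 = €88.60. Cost to traveler: €88.60. OOP to date €2021.40. Insurer: €443 − €88.60 = €354.40.
#3 (€925): deductible met; 20% of €925 = €185. Cost to traveler: €185. OOP to date €2206.40. Insurer: €925 − €185 = €740.
#4 (€271): 20% coinsurance on €271 = €54.20. Traveler owes €54.20 (running OOP €2260.60). Plan pays €271 − €54.20 = €216.80.
#5 (€646): deductible met; 20% of €646 = €129.20. Cost to traveler: €129.20. OOP to date €2389.80. Plan pays €646 − €129.20 = €516.80.
Insurer total: €2719.20 + €354.40 + €740 + €216.80 + €516.80 = €4547.20.

€4547.20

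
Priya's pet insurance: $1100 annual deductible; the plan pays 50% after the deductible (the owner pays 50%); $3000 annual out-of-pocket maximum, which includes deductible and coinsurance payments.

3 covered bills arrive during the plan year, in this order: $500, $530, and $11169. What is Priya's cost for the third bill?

Bill 1, $500: fully absorbed by the deductible. Owner owes $500 (running OOP $500).
Bill 2, $530: entire amount goes to the deductible. Owner owes $530 (running OOP $1030).
Bill 3, $11169: deductible takes $70, $11099 remains; 50% of $11099 = $5549.50. Claim cost before the cap: $70 + $5549.50 = $5619.50. That would push OOP to $6649.50, over the $3000 cap, so owner pays $3000 − $1030 = $1970.

$1970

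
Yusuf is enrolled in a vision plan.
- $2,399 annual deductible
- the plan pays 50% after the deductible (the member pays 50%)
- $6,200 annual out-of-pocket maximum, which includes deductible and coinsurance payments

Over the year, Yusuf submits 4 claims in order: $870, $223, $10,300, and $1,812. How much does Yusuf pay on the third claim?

$5,107

Claim 1 — $870: fully absorbed by the deductible. Cost to member: $870. OOP to date $870.
Claim 2 — $223: all of it applies to the deductible. Member pays $223; OOP now $1,093.
Claim 3 — $10,300: $1,306 to deductible, leaving $8,994; 50% of $8,994 = $4,497. Deductible plus coinsurance: $1,306 + $4,497 = $5,803. That would push OOP to $6,896, over the $6,200 cap, so member pays $6,200 − $1,093 = $5,107.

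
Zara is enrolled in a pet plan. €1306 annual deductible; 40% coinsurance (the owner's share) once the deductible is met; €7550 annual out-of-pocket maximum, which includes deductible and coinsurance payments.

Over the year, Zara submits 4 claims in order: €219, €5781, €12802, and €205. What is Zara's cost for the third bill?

Claim 1 — €219: entire amount goes to the deductible. Owner pays €219; OOP now €219.
Claim 2 — €5781: deductible takes €1087, €4694 remains; owner's 40% is €1877.60. Cost to owner: €2964.60. OOP to date €3183.60.
Claim 3 — €12802: deductible met; 40% of €12802 = €5120.80. OOP would hit €8304.40 > €7550, so the cap limits the owner to €7550 − €3183.60 = €4366.40.

€4366.40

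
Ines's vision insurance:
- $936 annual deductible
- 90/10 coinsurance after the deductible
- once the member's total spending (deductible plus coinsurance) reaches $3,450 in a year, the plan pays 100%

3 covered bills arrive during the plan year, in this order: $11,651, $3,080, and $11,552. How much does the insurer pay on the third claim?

$10,417.50

Claim 1 ($11,651): deductible takes $936, $10,715 remains; 10% of $10,715 = $1,071.50. Cost to member: $2,007.50. OOP to date $2,007.50. Plan pays $11,651 − $2,007.50 = $9,643.50.
Claim 2 ($3,080): 10% coinsurance on $3,080 = $308. Cost to member: $308. OOP to date $2,315.50. Plan pays $3,080 − $308 = $2,772.
Claim 3 ($11,552): 10% coinsurance on $11,552 = $1,155.20. That would push OOP to $3,470.70, over the $3,450 cap, so member pays $3,450 − $2,315.50 = $1,134.50. Insurer: $11,552 − $1,134.50 = $10,417.50.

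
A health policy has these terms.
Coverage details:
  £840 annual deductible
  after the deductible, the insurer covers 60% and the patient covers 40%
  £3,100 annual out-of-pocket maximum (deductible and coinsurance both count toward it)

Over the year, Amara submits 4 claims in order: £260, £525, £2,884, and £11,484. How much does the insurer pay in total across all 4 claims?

£12,053

Claim 1 — £260: entire amount goes to the deductible. Patient pays £260; OOP now £260. Plan pays £260 − £260 = £0.
Claim 2 — £525: fully absorbed by the deductible. Cost to patient: £525. OOP to date £785. Insurer: £525 − £525 = £0.
Claim 3 — £2,884: £55 to deductible, leaving £2,829; coinsurance £2,829 × 40% = £1,131.60. Patient pays £1,186.60; OOP now £1,971.60. Insurer: £2,884 − £1,186.60 = £1,697.40.
Claim 4 — £11,484: 40% coinsurance on £11,484 = £4,593.60. That would push OOP to £6,565.20, over the £3,100 cap, so patient pays £3,100 − £1,971.60 = £1,128.40. Insurer: £11,484 − £1,128.40 = £10,355.60.
Insurer total = bills − patient's total = £15,153 − £3,100 = £12,053.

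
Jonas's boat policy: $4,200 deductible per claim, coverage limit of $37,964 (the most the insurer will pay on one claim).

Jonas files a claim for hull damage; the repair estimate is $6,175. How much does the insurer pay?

$1,975

After the deductible, $6,175 − $4,200 = $1,975 remains.
$1,975 is within the $37,964 limit, so the insurer pays $1,975.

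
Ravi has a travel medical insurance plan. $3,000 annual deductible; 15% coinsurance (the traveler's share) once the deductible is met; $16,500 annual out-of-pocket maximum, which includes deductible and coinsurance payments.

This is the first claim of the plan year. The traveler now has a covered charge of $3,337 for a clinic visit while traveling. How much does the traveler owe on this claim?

$3,050.55

The full $3,000 deductible is still open; $3,000 of this bill applies to it.
That leaves $3,337 − $3,000 = $337 for coinsurance.
Traveler's 15% share of $337 is $50.55.
That puts the traveler's cost at $3,000 + $50.55 = $3,050.55 before any cap.
Year-to-date out-of-pocket becomes $0 + $3,050.55 = $3,050.55, still under the $16,500 maximum, so no cap applies.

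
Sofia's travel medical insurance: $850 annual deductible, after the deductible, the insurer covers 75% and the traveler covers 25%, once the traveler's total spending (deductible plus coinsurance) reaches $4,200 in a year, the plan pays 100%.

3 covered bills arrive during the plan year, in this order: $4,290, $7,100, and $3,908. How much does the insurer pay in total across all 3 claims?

Bill 1, $4,290: deductible takes $850, $3,440 remains; traveler's 25% is $860. Traveler pays $1,710; OOP now $1,710. Insurer: $4,290 − $1,710 = $2,580.
Bill 2, $7,100: deductible met; 25% of $7,100 = $1,775. Traveler owes $1,775 (running OOP $3,485). Insurer: $7,100 − $1,775 = $5,325.
Bill 3, $3,908: deductible met; 25% of $3,908 = $977. Adding that to $3,485 gives $4,462, past the $4,200 cap; traveler pays only $4,200 − $3,485 = $715. Plan pays $3,908 − $715 = $3,193.
Insurer total: $2,580 + $5,325 + $3,193 = $11,098.

$11,098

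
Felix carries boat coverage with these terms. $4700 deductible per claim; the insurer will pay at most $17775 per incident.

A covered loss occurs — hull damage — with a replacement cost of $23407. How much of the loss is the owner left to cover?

Subtract the deductible: $23407 − $4700 = $18707.
The $17775 per-incident cap binds; insurer pays $17775.
Out of pocket: $23407 − $17775 = $5632.

$5632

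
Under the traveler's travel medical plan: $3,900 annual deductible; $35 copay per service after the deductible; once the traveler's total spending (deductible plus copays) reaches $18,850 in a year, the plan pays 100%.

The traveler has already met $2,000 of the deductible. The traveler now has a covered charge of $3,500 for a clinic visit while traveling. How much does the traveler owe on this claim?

$2,000 of the $3,900 deductible is already met, leaving $1,900.
That leaves $3,500 − $1,900 = $1,600 for the copay.
Copay on this service: $35.
That puts the traveler's cost at $1,900 + $35 = $1,935 before any cap.
Total out-of-pocket so far would be $2,000 + $1,935 = $3,935, below the $18,850 cap — no reduction.

$1,935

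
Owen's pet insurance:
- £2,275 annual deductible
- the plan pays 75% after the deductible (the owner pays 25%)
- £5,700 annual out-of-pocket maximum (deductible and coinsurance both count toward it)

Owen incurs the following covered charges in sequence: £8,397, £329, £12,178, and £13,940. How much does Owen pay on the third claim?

Claim 1 (£8,397): £2,275 to deductible, leaving £6,122; 25% of £6,122 = £1,530.50. Owner owes £3,805.50 (running OOP £3,805.50).
Claim 2 (£329): 25% coinsurance on £329 = £82.25. Cost to owner: £82.25. OOP to date £3,887.75.
Claim 3 (£12,178): deductible met; 25% of £12,178 = £3,044.50. Adding that to £3,887.75 gives £6,932.25, past the £5,700 cap; owner pays only £5,700 − £3,887.75 = £1,812.25.

£1,812.25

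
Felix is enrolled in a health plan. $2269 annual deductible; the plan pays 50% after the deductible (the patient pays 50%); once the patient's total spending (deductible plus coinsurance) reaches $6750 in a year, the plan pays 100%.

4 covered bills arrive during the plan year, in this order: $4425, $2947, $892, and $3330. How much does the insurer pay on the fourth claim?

#1 ($4425): $2269 finishes the deductible; $2156 goes to coinsurance; 50% of $2156 = $1078. Patient pays $3347; OOP now $3347. Insurer: $4425 − $3347 = $1078.
#2 ($2947): deductible already satisfied, so patient's share is 50% × $2947 = $1473.50. Patient owes $1473.50 (running OOP $4820.50). Plan pays $2947 − $1473.50 = $1473.50.
#3 ($892): deductible already satisfied, so patient's share is 50% × $892 = $446. Patient owes $446 (running OOP $5266.50). Insurer: $892 − $446 = $446.
#4 ($3330): 50% coinsurance on $3330 = $1665. OOP would hit $6931.50 > $6750, so the cap limits the patient to $6750 − $5266.50 = $1483.50. Plan pays $3330 − $1483.50 = $1846.50.

$1846.50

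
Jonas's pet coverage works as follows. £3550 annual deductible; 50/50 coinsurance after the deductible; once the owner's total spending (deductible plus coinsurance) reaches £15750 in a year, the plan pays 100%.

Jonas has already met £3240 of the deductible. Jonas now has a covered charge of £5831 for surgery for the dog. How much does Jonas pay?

Deductible still to meet: £3550 − £3240 = £310.
The remaining £5521 (= £5831 − £310) moves to coinsurance.
Coinsurance: £5521 × 50% = £2760.50.
Owner responsibility before any cap: £310 + £2760.50 = £3070.50.
Year-to-date out-of-pocket becomes £3240 + £3070.50 = £6310.50, still under the £15750 maximum, so no cap applies.

£3070.50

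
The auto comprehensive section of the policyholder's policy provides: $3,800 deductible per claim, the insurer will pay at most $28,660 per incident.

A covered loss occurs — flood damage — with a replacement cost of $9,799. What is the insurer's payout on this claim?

$5,999

After the deductible, $9,799 − $3,800 = $5,999 remains.
That's under the $28,660 cap, so the insurer reimburses the full $5,999.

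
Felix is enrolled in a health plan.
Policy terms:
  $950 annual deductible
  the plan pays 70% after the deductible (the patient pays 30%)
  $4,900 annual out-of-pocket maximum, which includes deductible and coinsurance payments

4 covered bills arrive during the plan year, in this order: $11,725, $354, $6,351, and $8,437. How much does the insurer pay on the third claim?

Claim 1 — $11,725: $950 finishes the deductible; $10,775 goes to coinsurance; patient's 30% is $3,232.50. Cost to patient: $4,182.50. OOP to date $4,182.50. Plan pays $11,725 − $4,182.50 = $7,542.50.
Claim 2 — $354: 30% coinsurance on $354 = $106.20. Patient owes $106.20 (running OOP $4,288.70). Plan pays $354 − $106.20 = $247.80.
Claim 3 — $6,351: deductible already satisfied, so patient's share is 30% × $6,351 = $1,905.30. Adding that to $4,288.70 gives $6,194, past the $4,900 cap; patient pays only $4,900 − $4,288.70 = $611.30. Insurer: $6,351 − $611.30 = $5,739.70.

$5,739.70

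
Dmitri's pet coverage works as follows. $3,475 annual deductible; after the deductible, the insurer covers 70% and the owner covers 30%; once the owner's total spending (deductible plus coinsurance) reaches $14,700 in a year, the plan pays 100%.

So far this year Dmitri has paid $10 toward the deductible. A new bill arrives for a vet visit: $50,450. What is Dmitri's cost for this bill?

$14,690

Remaining deductible: $3,475 − $10 = $3,465.
That leaves $50,450 − $3,465 = $46,985 for coinsurance.
30% of $46,985 = $14,095.50 falls to the owner.
That puts the owner's cost at $3,465 + $14,095.50 = $17,560.50 before any cap.
That would bring total out-of-pocket to $17,570.50, past the $14,700 cap. The owner is capped at $14,700 − $10 = $14,690 on this claim.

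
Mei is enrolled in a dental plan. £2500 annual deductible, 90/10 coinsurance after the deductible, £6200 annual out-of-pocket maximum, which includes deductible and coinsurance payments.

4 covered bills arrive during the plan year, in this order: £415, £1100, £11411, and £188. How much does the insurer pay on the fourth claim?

#1 (£415): entire amount goes to the deductible. Patient pays £415; OOP now £415. Plan pays £415 − £415 = £0.
#2 (£1100): all of it applies to the deductible. Patient pays £1100; OOP now £1515. Plan pays £1100 − £1100 = £0.
#3 (£11411): deductible takes £985, £10426 remains; patient's 10% is £1042.60. Patient owes £2027.60 (running OOP £3542.60). Insurer: £11411 − £2027.60 = £9383.40.
#4 (£188): 10% coinsurance on £188 = £18.80. Patient owes £18.80 (running OOP £3561.40). Insurer: £188 − £18.80 = £169.20.

£169.20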